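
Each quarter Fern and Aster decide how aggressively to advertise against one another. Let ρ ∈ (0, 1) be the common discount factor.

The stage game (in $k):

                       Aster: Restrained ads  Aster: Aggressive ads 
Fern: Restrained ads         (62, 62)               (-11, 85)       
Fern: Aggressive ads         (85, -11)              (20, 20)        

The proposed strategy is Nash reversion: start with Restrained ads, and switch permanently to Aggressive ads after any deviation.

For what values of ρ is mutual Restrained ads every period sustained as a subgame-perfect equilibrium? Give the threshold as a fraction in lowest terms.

Under grim trigger the critical discount factor is (T−C)/(T−P) with T = 85, C = 62, P = 20.
ρ* = (85−62)/(85−20) = 23/65.

23/65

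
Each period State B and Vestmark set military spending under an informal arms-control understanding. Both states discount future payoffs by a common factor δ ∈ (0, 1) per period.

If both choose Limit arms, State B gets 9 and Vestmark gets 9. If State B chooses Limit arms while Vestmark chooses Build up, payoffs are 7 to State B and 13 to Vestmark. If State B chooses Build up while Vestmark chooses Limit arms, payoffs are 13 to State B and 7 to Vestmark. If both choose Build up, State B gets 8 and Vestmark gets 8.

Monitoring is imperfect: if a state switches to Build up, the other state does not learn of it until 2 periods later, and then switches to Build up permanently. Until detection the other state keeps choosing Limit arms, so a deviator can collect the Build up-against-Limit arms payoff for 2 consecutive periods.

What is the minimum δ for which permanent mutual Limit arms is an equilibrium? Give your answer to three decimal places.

A deviator earns 13 for 2 periods, then 8 forever; cooperating earns 9 forever. Multiplying the IC by (1−δ):
9 ≥ 13(1−δ^2) + 8δ^2, so 5·δ^2 ≥ 4 and δ^2 ≥ 4/5.
δ ≥ (4/5)^(1/2) ≈ 0.894.

0.894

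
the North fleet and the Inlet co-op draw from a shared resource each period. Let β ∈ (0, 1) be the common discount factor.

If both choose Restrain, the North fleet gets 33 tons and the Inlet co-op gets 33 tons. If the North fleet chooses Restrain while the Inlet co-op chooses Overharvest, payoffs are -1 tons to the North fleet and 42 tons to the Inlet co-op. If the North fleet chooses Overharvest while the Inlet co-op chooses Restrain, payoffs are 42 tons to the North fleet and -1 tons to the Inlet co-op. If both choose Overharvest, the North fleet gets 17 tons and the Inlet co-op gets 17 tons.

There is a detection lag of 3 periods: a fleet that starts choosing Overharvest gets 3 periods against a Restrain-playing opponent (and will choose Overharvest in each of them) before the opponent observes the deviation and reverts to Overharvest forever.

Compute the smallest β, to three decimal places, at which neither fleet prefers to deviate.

Deviating for the 3 undetected periods gains 42−33 = 9 per period over cooperation, then loses 33−17 = 16 per period forever once punishment starts.
Gain: 9(1 + β + … + β^2); loss: 16·β^3/(1−β).
No profitable deviation ⇔ 9(1−β^3) ≤ 16·β^3, i.e. β^3 ≥ 9/(9+16) = 9/25.
Hence β ≥ (9/25)^(1/3) ≈ 0.711.

0.711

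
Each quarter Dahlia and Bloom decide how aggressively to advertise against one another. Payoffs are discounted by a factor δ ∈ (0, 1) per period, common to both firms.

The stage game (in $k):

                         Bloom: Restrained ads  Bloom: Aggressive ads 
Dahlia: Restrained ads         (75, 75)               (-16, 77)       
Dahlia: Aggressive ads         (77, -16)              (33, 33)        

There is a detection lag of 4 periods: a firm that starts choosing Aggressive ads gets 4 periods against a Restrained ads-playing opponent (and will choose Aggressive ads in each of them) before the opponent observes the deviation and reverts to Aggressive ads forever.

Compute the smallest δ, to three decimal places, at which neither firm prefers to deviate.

The best deviation is to choose Aggressive ads for all 4 undetected periods, earning 77 each, then 33 forever once detected.
Deviation value: 77(1−δ^4)/(1−δ) + 33δ^4/(1−δ); cooperation value: 75/(1−δ).
IC: 75 ≥ 77(1−δ^4) + 33δ^4 = 77 − 44δ^4.
So δ^4 ≥ 2/44 = 1/22, giving δ ≥ (1/22)^(1/4) ≈ 0.462.

0.462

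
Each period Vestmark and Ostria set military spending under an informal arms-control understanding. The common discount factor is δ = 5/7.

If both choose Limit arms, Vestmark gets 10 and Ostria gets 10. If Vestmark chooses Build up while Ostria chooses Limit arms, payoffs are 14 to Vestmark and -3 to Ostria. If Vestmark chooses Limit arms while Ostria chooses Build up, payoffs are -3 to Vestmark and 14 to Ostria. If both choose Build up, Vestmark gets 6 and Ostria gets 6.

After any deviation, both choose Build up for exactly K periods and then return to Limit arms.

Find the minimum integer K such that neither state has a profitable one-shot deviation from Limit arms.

Need Σ_{k=1}^{K} δ^k ≥ (14−10)/(10−6) = 1.0000 at δ = 5/7.
At K = 1 the sum is 0.7143 < 1.0000; at K = 2 it is 1.2245 ≥ 1.0000.
So the minimum punishment length is K = 2.

2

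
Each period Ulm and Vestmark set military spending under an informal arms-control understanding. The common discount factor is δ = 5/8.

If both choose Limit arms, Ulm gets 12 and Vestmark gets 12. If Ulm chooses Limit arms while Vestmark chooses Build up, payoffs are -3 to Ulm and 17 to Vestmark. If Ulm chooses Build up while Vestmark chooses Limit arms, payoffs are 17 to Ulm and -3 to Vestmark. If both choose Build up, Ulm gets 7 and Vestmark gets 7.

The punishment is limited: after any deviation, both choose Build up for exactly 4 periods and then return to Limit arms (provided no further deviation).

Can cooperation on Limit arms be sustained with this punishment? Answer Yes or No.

A one-shot deviation gives 17 now, then 7 for 4 periods, then back to 12.
Gain from deviating: (17−12) today; loss: (12−7) in each of the next 4 periods.
No-deviation condition: (12−7)(δ+…+δ^4) ≥ 17−12, i.e. δ+…+δ^4 ≥ 1.
At δ = 5/8: δ+…+δ^4 = 1.4124 ≥ 1.0000.
So cooperation is sustainable.

Yes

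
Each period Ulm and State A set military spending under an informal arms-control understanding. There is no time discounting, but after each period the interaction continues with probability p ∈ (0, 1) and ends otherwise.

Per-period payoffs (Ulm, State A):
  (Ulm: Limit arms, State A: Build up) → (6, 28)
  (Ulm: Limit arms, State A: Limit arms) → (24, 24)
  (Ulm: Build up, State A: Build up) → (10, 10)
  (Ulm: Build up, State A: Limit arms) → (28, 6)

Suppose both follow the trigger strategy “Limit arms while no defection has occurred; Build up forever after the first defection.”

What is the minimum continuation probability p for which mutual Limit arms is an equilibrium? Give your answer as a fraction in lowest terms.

Expected cooperation value is 24 + p·24 + p²·24 + … = 24/(1−p); deviation gives 28 + p·10/(1−p).
24 ≥ 28(1−p) + 10p ⇒ 18p ≥ 4 ⇒ p ≥ 4/18 = 2/9.

2/9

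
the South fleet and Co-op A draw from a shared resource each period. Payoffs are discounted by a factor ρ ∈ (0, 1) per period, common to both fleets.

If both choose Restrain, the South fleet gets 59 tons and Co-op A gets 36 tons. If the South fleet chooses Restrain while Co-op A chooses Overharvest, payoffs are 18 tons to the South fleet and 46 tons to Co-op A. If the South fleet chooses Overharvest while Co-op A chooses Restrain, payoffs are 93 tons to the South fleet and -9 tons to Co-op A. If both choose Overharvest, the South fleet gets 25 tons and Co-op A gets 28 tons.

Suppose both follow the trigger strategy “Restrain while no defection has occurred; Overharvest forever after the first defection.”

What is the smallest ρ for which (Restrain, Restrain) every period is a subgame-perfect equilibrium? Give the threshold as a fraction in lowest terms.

the South fleet: cooperation gives 59 each period; deviation gives 93 once then 25 forever.
  59/(1−ρ) ≥ 93 + 25ρ/(1−ρ) ⇒ ρ ≥ 34/68 = 1/2.
Co-op A: cooperation gives 36 each period; deviation gives 46 once then 28 forever.
  ρ ≥ 10/18 = 5/9.
Both must hold, so the binding constraint is Co-op A's: ρ ≥ 5/9.

5/9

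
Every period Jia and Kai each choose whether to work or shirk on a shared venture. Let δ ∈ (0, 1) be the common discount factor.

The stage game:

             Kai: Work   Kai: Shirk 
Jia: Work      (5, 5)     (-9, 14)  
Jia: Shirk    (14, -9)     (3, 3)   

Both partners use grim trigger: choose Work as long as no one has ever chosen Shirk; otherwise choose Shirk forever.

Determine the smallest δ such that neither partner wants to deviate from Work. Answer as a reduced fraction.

9/11

Under grim trigger the critical discount factor is (T−C)/(T−P) with T = 14, C = 5, P = 3.
δ* = (14−5)/(14−3) = 9/11.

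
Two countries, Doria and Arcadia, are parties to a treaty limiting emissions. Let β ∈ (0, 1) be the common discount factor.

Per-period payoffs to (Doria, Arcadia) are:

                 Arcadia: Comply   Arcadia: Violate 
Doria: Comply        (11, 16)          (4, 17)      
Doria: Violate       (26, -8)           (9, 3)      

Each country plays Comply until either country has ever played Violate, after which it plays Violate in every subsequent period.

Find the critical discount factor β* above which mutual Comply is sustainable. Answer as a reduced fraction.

15/17

For Doria: deviation gain 26−11 = 15, per-period punishment loss 11−9 = 2. IC gives β ≥ 15/17.
For Arcadia: gain 1, loss 13 per period, so β ≥ 1/14.
The tighter constraint is Doria's, so cooperation needs β ≥ 15/17.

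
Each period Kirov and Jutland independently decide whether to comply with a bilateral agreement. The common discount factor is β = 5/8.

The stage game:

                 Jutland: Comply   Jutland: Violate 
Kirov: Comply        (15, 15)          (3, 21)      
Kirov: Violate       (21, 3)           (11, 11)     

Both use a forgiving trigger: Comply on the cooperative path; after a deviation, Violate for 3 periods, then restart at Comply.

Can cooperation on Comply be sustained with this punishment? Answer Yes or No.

No

A one-shot deviation gives 21 now, then 11 for 3 periods, then back to 15.
Gain from deviating: (21−15) today; loss: (15−11) in each of the next 3 periods.
No-deviation condition: (15−11)(β+…+β^3) ≥ 21−15, i.e. β+…+β^3 ≥ 3/2.
At β = 5/8: β+…+β^3 = 1.2598 < 1.5000.
So cooperation is not sustainable.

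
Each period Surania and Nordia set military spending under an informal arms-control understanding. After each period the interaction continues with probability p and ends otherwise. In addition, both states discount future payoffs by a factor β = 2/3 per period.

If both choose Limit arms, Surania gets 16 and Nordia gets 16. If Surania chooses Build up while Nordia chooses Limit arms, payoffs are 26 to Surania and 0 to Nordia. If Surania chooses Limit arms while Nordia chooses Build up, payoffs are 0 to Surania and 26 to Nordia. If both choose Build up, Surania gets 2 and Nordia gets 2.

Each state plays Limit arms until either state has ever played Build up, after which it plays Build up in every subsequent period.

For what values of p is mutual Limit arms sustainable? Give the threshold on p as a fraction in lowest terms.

5/8

Expected continuation weight on next period's payoff is β·p = 2/3·p, which plays the role of the discount factor.
Cooperation requires 2/3·p ≥ (26−16)/(26−2) = 5/12, hence p ≥ 5/8.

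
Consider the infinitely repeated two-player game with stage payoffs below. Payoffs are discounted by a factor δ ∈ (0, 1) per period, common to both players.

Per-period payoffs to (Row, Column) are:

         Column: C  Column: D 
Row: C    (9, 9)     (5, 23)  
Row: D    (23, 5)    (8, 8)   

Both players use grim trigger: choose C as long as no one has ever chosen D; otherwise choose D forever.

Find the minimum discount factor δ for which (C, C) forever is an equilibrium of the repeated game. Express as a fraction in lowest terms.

14/15

Under grim trigger the critical discount factor is (T−C)/(T−P) with T = 23, C = 9, P = 8.
δ* = (23−9)/(23−8) = 14/15.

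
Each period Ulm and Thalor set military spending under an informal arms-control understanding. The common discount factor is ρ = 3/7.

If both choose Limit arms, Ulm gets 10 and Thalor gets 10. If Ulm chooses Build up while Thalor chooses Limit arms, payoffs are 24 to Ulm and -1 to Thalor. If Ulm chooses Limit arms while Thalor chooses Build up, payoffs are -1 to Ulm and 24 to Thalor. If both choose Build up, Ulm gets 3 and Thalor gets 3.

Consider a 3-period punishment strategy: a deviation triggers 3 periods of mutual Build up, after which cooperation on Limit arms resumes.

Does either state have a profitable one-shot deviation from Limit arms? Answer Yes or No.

IC: ρ+…+ρ^3 ≥ (24−10)/(10−3) = 2.
At ρ = 3/7: partial sum = 0.6910 < 2.0000. Cooperation not sustainable.

Yes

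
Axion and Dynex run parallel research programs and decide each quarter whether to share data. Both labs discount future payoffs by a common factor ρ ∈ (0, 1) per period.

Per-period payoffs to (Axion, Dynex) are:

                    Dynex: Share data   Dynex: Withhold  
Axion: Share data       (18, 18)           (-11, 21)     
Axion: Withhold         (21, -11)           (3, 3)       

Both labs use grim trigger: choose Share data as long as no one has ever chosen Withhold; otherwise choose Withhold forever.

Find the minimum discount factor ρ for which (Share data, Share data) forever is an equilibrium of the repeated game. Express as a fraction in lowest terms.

18/(1−ρ) ≥ 21 + 3ρ/(1−ρ)
18 ≥ 21 − 18ρ
ρ ≥ 3/18 = 1/6.

1/6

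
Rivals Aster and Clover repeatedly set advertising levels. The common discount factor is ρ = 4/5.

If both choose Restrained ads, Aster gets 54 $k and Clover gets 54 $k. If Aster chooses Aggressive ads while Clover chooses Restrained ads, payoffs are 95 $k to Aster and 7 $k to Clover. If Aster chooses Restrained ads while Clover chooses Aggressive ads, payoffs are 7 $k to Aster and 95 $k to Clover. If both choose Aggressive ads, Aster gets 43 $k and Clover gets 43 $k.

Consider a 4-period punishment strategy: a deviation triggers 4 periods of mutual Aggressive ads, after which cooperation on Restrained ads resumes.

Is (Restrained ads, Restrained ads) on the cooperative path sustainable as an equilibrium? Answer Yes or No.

IC: ρ+…+ρ^4 ≥ (95−54)/(54−43) = 41/11.
At ρ = 4/5: partial sum = 2.3616 < 3.7273. Cooperation not sustainable.

No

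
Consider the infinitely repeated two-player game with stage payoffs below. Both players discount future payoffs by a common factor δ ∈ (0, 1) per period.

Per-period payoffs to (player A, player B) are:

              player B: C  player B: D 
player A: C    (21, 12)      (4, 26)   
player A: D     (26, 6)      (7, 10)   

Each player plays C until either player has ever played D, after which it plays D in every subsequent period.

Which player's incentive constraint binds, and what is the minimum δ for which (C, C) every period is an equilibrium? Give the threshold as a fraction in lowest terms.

For player A: deviation gain 26−21 = 5, per-period punishment loss 21−7 = 14. IC gives δ ≥ 5/19.
For player B: gain 14, loss 2 per period, so δ ≥ 14/16 = 7/8.
The tighter constraint is player B's, so cooperation needs δ ≥ 7/8.

player B; δ ≥ 7/8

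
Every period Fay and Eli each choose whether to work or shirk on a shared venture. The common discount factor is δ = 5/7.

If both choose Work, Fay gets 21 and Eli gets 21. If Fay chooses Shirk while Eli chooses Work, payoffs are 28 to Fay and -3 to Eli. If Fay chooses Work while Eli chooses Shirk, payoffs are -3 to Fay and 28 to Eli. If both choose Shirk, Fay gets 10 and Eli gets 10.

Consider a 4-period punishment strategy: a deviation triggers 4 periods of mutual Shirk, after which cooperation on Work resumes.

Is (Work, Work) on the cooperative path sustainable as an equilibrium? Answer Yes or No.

Yes

A one-shot deviation gives 28 now, then 10 for 4 periods, then back to 21.
Gain from deviating: (28−21) today; loss: (21−10) in each of the next 4 periods.
No-deviation condition: (21−10)(δ+…+δ^4) ≥ 28−21, i.e. δ+…+δ^4 ≥ 7/11.
At δ = 5/7: δ+…+δ^4 = 1.8492 ≥ 0.6364.
So cooperation is sustainable.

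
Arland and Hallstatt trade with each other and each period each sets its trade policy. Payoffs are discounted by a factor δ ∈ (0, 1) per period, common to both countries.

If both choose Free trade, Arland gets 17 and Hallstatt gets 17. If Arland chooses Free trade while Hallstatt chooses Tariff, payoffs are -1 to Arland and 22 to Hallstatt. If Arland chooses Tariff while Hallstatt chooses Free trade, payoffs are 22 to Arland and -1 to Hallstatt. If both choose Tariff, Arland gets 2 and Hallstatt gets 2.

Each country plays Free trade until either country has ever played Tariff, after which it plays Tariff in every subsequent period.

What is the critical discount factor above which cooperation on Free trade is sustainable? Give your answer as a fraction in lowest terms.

1/4

Cooperation forever yields 17 each period: 17/(1−δ).
Deviating yields 22 once, then 2 forever: 22 + 2δ/(1−δ).
No profitable deviation requires 17/(1−δ) ≥ 22 + 2δ/(1−δ).
Multiplying by (1−δ): 17 ≥ 22(1−δ) + 2δ = 22 − 20δ.
So 20δ ≥ 5, i.e. δ ≥ 5/20 = 1/4.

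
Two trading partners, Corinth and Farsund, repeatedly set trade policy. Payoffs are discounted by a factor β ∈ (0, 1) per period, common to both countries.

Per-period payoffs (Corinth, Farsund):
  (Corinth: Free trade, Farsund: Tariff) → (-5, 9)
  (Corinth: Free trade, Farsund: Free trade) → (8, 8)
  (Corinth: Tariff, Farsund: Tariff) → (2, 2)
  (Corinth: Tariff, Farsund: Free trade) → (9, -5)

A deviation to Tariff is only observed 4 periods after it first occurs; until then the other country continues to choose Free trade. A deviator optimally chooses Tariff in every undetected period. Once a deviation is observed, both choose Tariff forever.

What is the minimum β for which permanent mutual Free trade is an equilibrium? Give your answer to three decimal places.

A deviator earns 9 for 4 periods, then 2 forever; cooperating earns 8 forever. Multiplying the IC by (1−β):
8 ≥ 9(1−β^4) + 2β^4, so 7·β^4 ≥ 1 and β^4 ≥ 1/7.
β ≥ (1/7)^(1/4) ≈ 0.615.

0.615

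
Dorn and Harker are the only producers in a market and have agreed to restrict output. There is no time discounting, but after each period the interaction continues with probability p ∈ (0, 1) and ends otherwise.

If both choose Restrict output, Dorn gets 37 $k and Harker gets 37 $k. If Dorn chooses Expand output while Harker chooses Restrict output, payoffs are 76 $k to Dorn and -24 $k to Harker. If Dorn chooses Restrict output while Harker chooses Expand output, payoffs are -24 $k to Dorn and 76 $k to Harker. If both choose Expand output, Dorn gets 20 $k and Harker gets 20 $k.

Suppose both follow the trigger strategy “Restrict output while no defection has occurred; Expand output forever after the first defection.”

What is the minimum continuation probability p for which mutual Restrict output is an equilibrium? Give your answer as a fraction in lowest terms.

With no time discounting, the continuation probability p plays the role of the discount factor.
Grim-trigger IC: 37/(1−p) ≥ 76 + 20p/(1−p) ⇒ p ≥ (76−37)/(76−20) = 39/56.

39/56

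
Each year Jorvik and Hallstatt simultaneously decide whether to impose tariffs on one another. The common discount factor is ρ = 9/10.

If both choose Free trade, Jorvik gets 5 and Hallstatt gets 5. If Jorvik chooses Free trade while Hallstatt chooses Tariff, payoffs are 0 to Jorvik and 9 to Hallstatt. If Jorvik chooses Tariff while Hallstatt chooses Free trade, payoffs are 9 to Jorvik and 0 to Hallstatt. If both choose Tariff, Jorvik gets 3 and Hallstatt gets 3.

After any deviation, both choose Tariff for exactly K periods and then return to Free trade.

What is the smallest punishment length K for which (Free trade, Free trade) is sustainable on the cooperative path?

Need Σ_{k=1}^{K} ρ^k ≥ (9−5)/(5−3) = 2.0000 at ρ = 9/10.
At K = 2 the sum is 1.7100 < 2.0000; at K = 3 it is 2.4390 ≥ 2.0000.
So the minimum punishment length is K = 3.

3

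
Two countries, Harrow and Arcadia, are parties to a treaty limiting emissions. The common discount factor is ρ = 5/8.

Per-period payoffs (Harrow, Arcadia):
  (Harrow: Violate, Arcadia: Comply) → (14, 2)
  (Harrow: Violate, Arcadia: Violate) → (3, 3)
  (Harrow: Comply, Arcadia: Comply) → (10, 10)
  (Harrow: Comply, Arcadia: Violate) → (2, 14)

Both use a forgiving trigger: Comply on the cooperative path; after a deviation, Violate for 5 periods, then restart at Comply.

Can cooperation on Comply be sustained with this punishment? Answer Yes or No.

IC: ρ+…+ρ^5 ≥ (14−10)/(10−3) = 4/7.
At ρ = 5/8: partial sum = 1.5077 ≥ 0.5714. Cooperation sustainable.

Yes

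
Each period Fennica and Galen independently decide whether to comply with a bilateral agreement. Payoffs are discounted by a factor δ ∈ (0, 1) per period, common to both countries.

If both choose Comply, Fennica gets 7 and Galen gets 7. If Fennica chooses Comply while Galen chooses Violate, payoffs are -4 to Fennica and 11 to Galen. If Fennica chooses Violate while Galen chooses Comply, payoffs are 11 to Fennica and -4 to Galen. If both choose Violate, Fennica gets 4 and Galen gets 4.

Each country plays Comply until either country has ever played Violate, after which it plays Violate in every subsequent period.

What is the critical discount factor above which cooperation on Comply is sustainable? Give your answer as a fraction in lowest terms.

4/7

7/(1−δ) ≥ 11 + 4δ/(1−δ)
7 ≥ 11 − 7δ
δ ≥ 4/7.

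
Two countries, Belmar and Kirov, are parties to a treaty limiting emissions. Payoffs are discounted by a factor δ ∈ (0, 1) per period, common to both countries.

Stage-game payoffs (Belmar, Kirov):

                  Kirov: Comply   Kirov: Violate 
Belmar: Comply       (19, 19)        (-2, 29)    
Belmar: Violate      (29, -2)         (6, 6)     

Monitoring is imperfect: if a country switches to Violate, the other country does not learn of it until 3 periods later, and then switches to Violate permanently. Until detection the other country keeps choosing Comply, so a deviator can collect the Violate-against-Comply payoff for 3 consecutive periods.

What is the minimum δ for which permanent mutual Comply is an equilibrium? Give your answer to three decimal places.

0.758

The best deviation is to choose Violate for all 3 undetected periods, earning 29 each, then 6 forever once detected.
Deviation value: 29(1−δ^3)/(1−δ) + 6δ^3/(1−δ); cooperation value: 19/(1−δ).
IC: 19 ≥ 29(1−δ^3) + 6δ^3 = 29 − 23δ^3.
So δ^3 ≥ 10/23, giving δ ≥ (10/23)^(1/3) ≈ 0.758.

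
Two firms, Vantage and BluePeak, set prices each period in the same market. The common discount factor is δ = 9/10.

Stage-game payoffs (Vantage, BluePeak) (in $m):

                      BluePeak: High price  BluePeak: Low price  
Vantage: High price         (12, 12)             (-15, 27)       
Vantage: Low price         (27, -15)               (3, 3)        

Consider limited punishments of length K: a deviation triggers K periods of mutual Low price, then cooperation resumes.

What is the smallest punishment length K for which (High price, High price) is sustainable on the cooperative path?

No profitable deviation requires (12−3)(δ+…+δ^K) ≥ 27−12, i.e. δ+…+δ^K ≥ 5/3 ≈ 1.6667.
With δ = 9/10, the partial sums are K=1: 0.9000, K=2: 1.7100.
K = 2 is the first length at which the sum reaches 1.6667.

2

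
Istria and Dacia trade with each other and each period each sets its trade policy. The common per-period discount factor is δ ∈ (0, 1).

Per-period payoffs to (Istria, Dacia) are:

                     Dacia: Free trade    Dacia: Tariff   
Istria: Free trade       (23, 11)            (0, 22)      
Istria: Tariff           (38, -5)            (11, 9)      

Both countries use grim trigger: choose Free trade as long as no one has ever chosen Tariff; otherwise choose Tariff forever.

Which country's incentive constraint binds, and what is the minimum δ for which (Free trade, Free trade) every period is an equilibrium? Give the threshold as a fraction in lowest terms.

For Istria: deviation gain 38−23 = 15, per-period punishment loss 23−11 = 12. IC gives δ ≥ 15/27 = 5/9.
For Dacia: gain 11, loss 2 per period, so δ ≥ 11/13.
The tighter constraint is Dacia's, so cooperation needs δ ≥ 11/13.

Dacia; δ ≥ 11/13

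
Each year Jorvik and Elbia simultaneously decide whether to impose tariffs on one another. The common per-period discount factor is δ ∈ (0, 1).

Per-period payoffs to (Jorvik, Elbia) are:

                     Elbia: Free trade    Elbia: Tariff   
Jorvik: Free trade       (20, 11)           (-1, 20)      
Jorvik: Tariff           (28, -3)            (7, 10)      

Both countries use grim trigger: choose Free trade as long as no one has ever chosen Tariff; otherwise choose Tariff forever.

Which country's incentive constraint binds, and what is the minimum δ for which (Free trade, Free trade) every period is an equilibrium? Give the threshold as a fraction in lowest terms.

Elbia; δ ≥ 9/10

Jorvik: cooperation gives 20 each period; deviation gives 28 once then 7 forever.
  20/(1−δ) ≥ 28 + 7δ/(1−δ) ⇒ δ ≥ 8/21.
Elbia: cooperation gives 11 each period; deviation gives 20 once then 10 forever.
  δ ≥ 9/10.
Both must hold, so the binding constraint is Elbia's: δ ≥ 9/10.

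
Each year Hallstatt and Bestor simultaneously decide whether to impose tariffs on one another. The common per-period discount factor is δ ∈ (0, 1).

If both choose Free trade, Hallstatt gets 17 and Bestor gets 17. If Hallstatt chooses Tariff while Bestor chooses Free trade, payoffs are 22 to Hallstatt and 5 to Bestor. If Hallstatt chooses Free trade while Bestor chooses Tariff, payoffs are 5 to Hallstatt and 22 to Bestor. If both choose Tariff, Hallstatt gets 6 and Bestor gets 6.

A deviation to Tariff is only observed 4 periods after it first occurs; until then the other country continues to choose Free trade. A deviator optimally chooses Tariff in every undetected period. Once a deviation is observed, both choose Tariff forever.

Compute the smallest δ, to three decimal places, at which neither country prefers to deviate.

0.748

A deviator earns 22 for 4 periods, then 6 forever; cooperating earns 17 forever. Multiplying the IC by (1−δ):
17 ≥ 22(1−δ^4) + 6δ^4, so 16·δ^4 ≥ 5 and δ^4 ≥ 5/16.
δ ≥ (5/16)^(1/4) ≈ 0.748.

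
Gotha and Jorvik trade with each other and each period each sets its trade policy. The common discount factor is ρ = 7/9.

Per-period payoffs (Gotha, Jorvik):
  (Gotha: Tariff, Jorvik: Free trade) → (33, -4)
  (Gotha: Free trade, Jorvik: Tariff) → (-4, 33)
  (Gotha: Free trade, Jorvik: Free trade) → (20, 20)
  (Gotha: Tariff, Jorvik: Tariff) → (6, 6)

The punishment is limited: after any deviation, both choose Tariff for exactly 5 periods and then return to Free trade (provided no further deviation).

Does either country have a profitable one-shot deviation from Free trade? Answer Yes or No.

No

IC: ρ+…+ρ^5 ≥ (33−20)/(20−6) = 13/14.
At ρ = 7/9: partial sum = 2.5038 ≥ 0.9286. Cooperation sustainable.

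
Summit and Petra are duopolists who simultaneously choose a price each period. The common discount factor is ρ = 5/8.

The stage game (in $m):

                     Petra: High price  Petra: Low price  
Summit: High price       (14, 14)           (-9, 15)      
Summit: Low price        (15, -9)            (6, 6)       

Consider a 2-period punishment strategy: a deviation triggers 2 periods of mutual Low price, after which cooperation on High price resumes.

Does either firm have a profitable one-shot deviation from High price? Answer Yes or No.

No

Comparing payoff streams over the 3 periods until play realigns: cooperate → 14(1+ρ+…+ρ^2); deviate → 15 + 6(ρ+…+ρ^2).
Cooperation is sustained iff (14−6)(ρ+…+ρ^2) ≥ 15−14.
ρ+…+ρ^2 = 5/8·(1−(5/8)^2)/(1−5/8) = 1.0156, and (15−14)/(14−6) = 0.1250.
1.0156 ≥ 0.1250, so cooperation is sustainable.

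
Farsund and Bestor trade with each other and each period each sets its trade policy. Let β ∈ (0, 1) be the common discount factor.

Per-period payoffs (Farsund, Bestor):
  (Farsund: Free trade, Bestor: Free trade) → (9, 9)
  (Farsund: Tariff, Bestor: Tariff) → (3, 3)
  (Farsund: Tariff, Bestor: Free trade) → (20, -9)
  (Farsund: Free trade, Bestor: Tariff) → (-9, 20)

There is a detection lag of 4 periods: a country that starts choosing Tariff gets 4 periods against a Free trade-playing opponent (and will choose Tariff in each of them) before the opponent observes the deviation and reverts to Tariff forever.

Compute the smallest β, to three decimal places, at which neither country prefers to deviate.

Deviating for the 4 undetected periods gains 20−9 = 11 per period over cooperation, then loses 9−3 = 6 per period forever once punishment starts.
Gain: 11(1 + β + … + β^3); loss: 6·β^4/(1−β).
No profitable deviation ⇔ 11(1−β^4) ≤ 6·β^4, i.e. β^4 ≥ 11/(11+6) = 11/17.
Hence β ≥ (11/17)^(1/4) ≈ 0.897.

0.897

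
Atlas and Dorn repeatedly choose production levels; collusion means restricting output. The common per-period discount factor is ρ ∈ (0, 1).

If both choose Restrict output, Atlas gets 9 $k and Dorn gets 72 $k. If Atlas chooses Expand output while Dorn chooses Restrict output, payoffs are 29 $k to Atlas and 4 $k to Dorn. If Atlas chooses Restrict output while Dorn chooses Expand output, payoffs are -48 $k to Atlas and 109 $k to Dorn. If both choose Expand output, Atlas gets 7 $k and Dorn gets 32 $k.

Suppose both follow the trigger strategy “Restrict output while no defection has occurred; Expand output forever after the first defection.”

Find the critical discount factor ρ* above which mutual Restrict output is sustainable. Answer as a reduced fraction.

10/11

Atlas: cooperation gives 9 each period; deviation gives 29 once then 7 forever.
  9/(1−ρ) ≥ 29 + 7ρ/(1−ρ) ⇒ ρ ≥ 20/22 = 10/11.
Dorn: cooperation gives 72 each period; deviation gives 109 once then 32 forever.
  ρ ≥ 37/77.
Both must hold, so the binding constraint is Atlas's: ρ ≥ 10/11.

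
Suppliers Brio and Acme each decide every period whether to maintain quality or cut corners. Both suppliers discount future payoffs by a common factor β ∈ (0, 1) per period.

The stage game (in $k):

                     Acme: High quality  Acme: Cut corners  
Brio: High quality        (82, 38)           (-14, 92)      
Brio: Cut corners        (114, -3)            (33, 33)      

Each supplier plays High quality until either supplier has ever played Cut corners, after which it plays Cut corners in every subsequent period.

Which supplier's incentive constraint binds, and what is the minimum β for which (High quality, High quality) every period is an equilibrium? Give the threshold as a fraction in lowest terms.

Acme; β ≥ 54/59

Brio's threshold: (114−82)/(114−33) = 32/81.
Acme's threshold: (92−38)/(92−33) = 54/59.
32/81 < 54/59, so Acme binds and β* = 54/59.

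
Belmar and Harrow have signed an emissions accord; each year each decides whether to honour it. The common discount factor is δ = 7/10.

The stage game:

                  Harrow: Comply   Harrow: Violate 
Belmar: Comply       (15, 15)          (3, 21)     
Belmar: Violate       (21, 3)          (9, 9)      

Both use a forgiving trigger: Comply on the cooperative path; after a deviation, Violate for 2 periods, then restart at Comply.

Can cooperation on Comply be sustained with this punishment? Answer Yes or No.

Yes

A one-shot deviation gives 21 now, then 9 for 2 periods, then back to 15.
Gain from deviating: (21−15) today; loss: (15−9) in each of the next 2 periods.
No-deviation condition: (15−9)(δ+…+δ^2) ≥ 21−15, i.e. δ+…+δ^2 ≥ 1.
At δ = 7/10: δ+…+δ^2 = 1.1900 ≥ 1.0000.
So cooperation is sustainable.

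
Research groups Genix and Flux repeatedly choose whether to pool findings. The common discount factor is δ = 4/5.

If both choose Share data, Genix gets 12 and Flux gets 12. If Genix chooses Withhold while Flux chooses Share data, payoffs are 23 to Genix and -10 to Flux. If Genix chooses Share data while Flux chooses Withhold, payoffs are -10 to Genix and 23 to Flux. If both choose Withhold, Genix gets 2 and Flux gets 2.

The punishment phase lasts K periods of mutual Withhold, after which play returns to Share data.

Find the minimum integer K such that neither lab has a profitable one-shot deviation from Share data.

2

No profitable deviation requires (12−2)(δ+…+δ^K) ≥ 23−12, i.e. δ+…+δ^K ≥ 11/10 ≈ 1.1000.
With δ = 4/5, the partial sums are K=1: 0.8000, K=2: 1.4400.
K = 2 is the first length at which the sum reaches 1.1000.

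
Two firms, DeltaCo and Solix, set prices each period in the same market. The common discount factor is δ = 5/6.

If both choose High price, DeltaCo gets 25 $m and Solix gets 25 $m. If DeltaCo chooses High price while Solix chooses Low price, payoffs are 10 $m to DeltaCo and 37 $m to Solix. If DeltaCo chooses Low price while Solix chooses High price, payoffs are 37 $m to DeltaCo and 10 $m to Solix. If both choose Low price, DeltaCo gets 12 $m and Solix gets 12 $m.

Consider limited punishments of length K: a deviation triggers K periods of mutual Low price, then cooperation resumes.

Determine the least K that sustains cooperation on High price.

2

Need Σ_{k=1}^{K} δ^k ≥ (37−25)/(25−12) = 0.9231 at δ = 5/6.
At K = 1 the sum is 0.8333 < 0.9231; at K = 2 it is 1.5278 ≥ 0.9231.
So the minimum punishment length is K = 2.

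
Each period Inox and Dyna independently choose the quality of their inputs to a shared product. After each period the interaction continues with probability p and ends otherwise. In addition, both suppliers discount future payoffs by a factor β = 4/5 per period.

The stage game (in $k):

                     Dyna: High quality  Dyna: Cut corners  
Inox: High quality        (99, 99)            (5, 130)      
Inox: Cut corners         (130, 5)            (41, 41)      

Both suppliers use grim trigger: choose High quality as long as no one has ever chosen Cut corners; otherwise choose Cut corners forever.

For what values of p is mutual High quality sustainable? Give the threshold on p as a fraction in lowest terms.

155/356

With continuation probability p and discount β, the effective per-period discount factor is βp.
Grim-trigger IC: βp ≥ (130−99)/(130−41) = 31/89.
So p ≥ (31/89)/(4/5) = 155/356.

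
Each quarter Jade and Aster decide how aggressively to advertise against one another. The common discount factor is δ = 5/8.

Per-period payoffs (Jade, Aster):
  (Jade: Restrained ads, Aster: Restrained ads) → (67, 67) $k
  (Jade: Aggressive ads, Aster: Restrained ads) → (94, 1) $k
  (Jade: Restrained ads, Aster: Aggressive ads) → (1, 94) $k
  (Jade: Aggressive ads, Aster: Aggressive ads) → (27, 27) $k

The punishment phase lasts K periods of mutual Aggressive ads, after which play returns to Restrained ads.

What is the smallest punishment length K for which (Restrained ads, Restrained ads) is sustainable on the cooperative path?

2

Need Σ_{k=1}^{K} δ^k ≥ (94−67)/(67−27) = 0.6750 at δ = 5/8.
At K = 1 the sum is 0.6250 < 0.6750; at K = 2 it is 1.0156 ≥ 0.6750.
So the minimum punishment length is K = 2.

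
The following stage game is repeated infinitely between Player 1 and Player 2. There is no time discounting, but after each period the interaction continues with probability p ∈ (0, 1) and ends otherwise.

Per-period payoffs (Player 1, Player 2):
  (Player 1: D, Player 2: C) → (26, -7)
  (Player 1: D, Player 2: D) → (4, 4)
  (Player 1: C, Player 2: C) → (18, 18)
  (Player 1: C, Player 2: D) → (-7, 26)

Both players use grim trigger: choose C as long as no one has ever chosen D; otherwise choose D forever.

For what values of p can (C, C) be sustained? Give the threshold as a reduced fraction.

With no time discounting, the continuation probability p plays the role of the discount factor.
Grim-trigger IC: 18/(1−p) ≥ 26 + 4p/(1−p) ⇒ p ≥ (26−18)/(26−4) = 4/11.

4/11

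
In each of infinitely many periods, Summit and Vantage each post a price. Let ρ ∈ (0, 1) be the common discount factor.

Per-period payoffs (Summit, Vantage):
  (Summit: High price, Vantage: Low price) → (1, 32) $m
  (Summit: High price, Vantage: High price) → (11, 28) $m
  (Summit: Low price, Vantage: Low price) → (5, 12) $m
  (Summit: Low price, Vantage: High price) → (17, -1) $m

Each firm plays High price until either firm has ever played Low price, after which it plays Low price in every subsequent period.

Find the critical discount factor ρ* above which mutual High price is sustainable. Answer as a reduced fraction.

For Summit: deviation gain 17−11 = 6, per-period punishment loss 11−5 = 6. IC gives ρ ≥ 6/12 = 1/2.
For Vantage: gain 4, loss 16 per period, so ρ ≥ 4/20 = 1/5.
The tighter constraint is Summit's, so cooperation needs ρ ≥ 1/2.

1/2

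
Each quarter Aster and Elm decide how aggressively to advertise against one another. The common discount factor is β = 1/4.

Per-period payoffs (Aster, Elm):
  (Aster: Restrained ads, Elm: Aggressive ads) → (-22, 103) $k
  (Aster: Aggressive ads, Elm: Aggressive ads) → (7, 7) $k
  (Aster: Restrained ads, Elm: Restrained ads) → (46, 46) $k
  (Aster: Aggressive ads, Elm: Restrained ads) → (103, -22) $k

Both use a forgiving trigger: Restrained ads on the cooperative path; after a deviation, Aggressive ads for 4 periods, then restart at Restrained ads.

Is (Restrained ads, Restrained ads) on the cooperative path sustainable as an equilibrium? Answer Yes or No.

IC: β+…+β^4 ≥ (103−46)/(46−7) = 19/13.
At β = 1/4: partial sum = 0.3320 < 1.4615. Cooperation not sustainable.

No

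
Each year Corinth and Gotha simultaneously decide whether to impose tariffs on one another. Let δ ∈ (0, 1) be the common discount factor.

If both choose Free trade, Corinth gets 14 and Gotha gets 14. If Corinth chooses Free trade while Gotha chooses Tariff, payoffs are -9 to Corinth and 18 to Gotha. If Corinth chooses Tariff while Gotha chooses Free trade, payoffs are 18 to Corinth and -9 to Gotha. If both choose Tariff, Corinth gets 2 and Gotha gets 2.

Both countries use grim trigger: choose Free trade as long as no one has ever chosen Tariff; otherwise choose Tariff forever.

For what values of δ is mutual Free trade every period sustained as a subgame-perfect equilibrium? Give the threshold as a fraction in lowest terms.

1/4

14/(1−δ) ≥ 18 + 2δ/(1−δ)
14 ≥ 18 − 16δ
δ ≥ 4/16 = 1/4.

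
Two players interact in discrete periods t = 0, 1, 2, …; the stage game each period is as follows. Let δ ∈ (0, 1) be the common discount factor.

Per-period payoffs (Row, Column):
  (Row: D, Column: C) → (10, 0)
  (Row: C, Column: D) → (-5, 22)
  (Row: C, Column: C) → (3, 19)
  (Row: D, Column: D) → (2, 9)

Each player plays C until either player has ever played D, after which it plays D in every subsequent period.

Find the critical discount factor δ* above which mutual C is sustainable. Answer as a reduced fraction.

Row's threshold: (10−3)/(10−2) = 7/8.
Column's threshold: (22−19)/(22−9) = 3/13.
7/8 > 3/13, so Row binds and δ* = 7/8.

7/8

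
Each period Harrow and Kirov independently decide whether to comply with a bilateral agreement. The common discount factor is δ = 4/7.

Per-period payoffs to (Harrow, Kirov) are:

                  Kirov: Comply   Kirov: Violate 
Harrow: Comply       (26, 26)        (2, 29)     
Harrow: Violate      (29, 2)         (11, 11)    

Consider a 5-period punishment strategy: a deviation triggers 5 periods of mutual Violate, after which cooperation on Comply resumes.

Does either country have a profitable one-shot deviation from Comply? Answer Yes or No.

No

A one-shot deviation gives 29 now, then 11 for 5 periods, then back to 26.
Gain from deviating: (29−26) today; loss: (26−11) in each of the next 5 periods.
No-deviation condition: (26−11)(δ+…+δ^5) ≥ 29−26, i.e. δ+…+δ^5 ≥ 1/5.
At δ = 4/7: δ+…+δ^5 = 1.2521 ≥ 0.2000.
So cooperation is sustainable.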